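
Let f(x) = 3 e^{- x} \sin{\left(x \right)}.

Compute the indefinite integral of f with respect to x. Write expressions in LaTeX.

Recover f(x) by differentiating a candidate F(x); any mismatch rules it out.
Check: d/dx[- \frac{3 \left(\sin{\left(x \right)} + \cos{\left(x \right)}\right) e^{- x}}{2}] = 3 e^{- x} \sin{\left(x \right)} = f(x).

F(x) = - \frac{3 \left(\sin{\left(x \right)} + \cos{\left(x \right)}\right) e^{- x}}{2} + C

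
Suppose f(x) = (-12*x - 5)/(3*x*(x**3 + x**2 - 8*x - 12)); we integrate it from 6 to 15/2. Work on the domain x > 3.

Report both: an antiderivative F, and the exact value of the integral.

Antiderivative: F(x) = (125*x*log(x) - 164*x*log(x - 3) + 39*x*log(x + 2) + 250*log(x) - 328*log(x - 3) + 78*log(x + 2) - 570)/(900*(x + 2)); value = -41*log(9/2)/225 - 5*log(6)/36 - 13*log(8)/300 + 1/80 + 13*log(19/2)/300 + 41*log(3)/225 + 5*log(15/2)/36

The denominator factors as 3*x*(x - 3)*(x + 2)**2; partial fractions split f into directly integrable pieces: 13/(300*(x + 2)) + 19/(30*(x + 2)**2) - 41/(225*(x - 3)) + 5/(36*x).
F(x) = (125*x*log(x) - 164*x*log(x - 3) + 39*x*log(x + 2) + 250*log(x) - 328*log(x - 3) + 78*log(x + 2) - 570)/(900*(x + 2)) is an antiderivative of f.
Check: d/dx[(125*x*log(x) - 164*x*log(x - 3) + 39*x*log(x + 2) + 250*log(x) - 328*log(x - 3) + 78*log(x + 2) - 570)/(900*(x + 2))] = (-12*x - 5)/(3*x**4 + 3*x**3 - 24*x**2 - 36*x), which equals f(x).
F(15/2) = -41*log(9/2)/225 - 1/15 + 13*log(19/2)/300 + 5*log(15/2)/36; F(6) = -41*log(3)/225 - 19/240 + 13*log(8)/300 + 5*log(6)/36.
Integral = F(15/2) - F(6) = -41*log(9/2)/225 - 5*log(6)/36 - 13*log(8)/300 + 1/80 + 13*log(19/2)/300 + 41*log(3)/225 + 5*log(15/2)/36.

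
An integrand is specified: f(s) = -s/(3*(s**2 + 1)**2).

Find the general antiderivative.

f matches the chain-rule pattern g'(h)*h' with inner function h(s) = 6*s**2 + 6; substituting u = h(s) collapses the integral.
Check: d/ds[1/(6*s**2 + 6)] = -s/(3*s**4 + 6*s**2 + 3), which equals f(s).

F(s) = 1/(6*s**2 + 6) + C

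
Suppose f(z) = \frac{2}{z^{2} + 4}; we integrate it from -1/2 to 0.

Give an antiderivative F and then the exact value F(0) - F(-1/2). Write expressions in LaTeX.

Antiderivative: F(z) = \operatorname{atan}{\left(\frac{z}{2} \right)}; value = \operatorname{atan}{\left(\frac{1}{4} \right)}

Since d/dz undoes antidifferentiation here, F'(z) = f(z) is required of F(z).
F(z) = \operatorname{atan}{\left(\frac{z}{2} \right)} is an antiderivative of f.
Check: d/dz[\operatorname{atan}{\left(\frac{z}{2} \right)}] = \frac{2}{z^{2} + 4} = f(z).
F(0) = 0; F(-1/2) = - \operatorname{atan}{\left(\frac{1}{4} \right)}.
Integral = F(0) - F(-1/2) = \operatorname{atan}{\left(\frac{1}{4} \right)}.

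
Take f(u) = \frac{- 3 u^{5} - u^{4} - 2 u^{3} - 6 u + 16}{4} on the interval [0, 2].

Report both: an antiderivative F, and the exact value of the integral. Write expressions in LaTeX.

For F(u) to be correct the identity F'(u) - f(u) = 0 must hold.
F(u) = - \frac{u^{6}}{8} - \frac{u^{5}}{20} - \frac{u^{4}}{8} - \frac{3 u^{2}}{4} + 4 u is an antiderivative of f.
Check: d/du[- \frac{u^{6}}{8} - \frac{u^{5}}{20} - \frac{u^{4}}{8} - \frac{3 u^{2}}{4} + 4 u] = - \frac{3 u^{5}}{4} - \frac{u^{4}}{4} - \frac{u^{3}}{2} - \frac{3 u}{2} + 4, which equals f(u).
F(2) = - \frac{33}{5}; F(0) = 0.
Integral = F(2) - F(0) = - \frac{33}{5}.

Antiderivative: F(u) = - \frac{u^{6}}{8} - \frac{u^{5}}{20} - \frac{u^{4}}{8} - \frac{3 u^{2}}{4} + 4 u; value = - \frac{33}{5}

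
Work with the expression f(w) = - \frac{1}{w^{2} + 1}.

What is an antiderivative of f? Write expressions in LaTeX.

An antiderivative is F(w) = - \operatorname{atan}{\left(w \right)}.

Any candidate F(w) must reproduce f(w) exactly when differentiated.
Check: d/dw[- \operatorname{atan}{\left(w \right)}] = - \frac{1}{w^{2} + 1} = f(w).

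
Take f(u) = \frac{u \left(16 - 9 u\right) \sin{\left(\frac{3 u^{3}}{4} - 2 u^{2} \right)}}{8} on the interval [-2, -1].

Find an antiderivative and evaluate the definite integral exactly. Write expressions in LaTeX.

The substitution w = \frac{3 u^{3}}{4} - 2 u^{2} works: f is exactly (dF/dw)*(dw/du) for that inner function.
F(u) = \frac{\cos{\left(\frac{3 u^{3}}{4} - 2 u^{2} \right)}}{2} is an antiderivative of f.
Check: d/du[\frac{\cos{\left(\frac{3 u^{3}}{4} - 2 u^{2} \right)}}{2}] = - \frac{9 u^{2} \sin{\left(\frac{3 u^{3}}{4} - 2 u^{2} \right)}}{8} + 2 u \sin{\left(\frac{3 u^{3}}{4} - 2 u^{2} \right)}, which equals f(u).
F(-1) = \frac{\cos{\left(\frac{11}{4} \right)}}{2}; F(-2) = \frac{\cos{\left(14 \right)}}{2}.
Integral = F(-1) - F(-2) = \frac{\cos{\left(\frac{11}{4} \right)}}{2} - \frac{\cos{\left(14 \right)}}{2}.

Antiderivative: F(u) = \frac{\cos{\left(\frac{3 u^{3}}{4} - 2 u^{2} \right)}}{2}; value = \frac{\cos{\left(\frac{11}{4} \right)}}{2} - \frac{\cos{\left(14 \right)}}{2}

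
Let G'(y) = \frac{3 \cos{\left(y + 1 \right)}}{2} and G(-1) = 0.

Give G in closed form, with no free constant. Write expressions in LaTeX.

Whatever form G(y) takes, its d/dy must return the stated G'(y).
A general antiderivative is \frac{3 \sin{\left(y + 1 \right)}}{2} + C.
The condition gives C = 0 - (0) = 0.
So G(y) = \frac{3 \sin{\left(y + 1 \right)}}{2}.
Check: d/dy[\frac{3 \sin{\left(y + 1 \right)}}{2}] = \frac{3 \cos{\left(y + 1 \right)}}{2} = G'(y).

G(y) = \frac{3 \sin{\left(y + 1 \right)}}{2}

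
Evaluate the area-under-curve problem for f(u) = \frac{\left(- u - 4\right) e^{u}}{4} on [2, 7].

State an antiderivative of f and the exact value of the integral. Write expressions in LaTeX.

f has the shape v'r + vr' for v = - \frac{u}{4} - \frac{3}{4} and r = e^{u} — it is the derivative of the product v*r.
F(u) = \frac{\left(- u - 3\right) e^{u}}{4} is an antiderivative of f.
Check: d/du[\frac{\left(- u - 3\right) e^{u}}{4}] = - \frac{u e^{u}}{4} - e^{u}, which equals f(u).
F(7) = - \frac{5 e^{7}}{2}; F(2) = - \frac{5 e^{2}}{4}.
Integral = F(7) - F(2) = - \frac{5 e^{7}}{2} + \frac{5 e^{2}}{4}.

Antiderivative: F(u) = \frac{\left(- u - 3\right) e^{u}}{4}; value = - \frac{5 e^{7}}{2} + \frac{5 e^{2}}{4}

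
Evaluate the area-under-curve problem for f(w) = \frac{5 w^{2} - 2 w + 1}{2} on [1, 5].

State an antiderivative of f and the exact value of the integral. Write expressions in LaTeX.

Antiderivative: F(w) = \frac{w \left(5 w^{2} - 3 w + 3\right)}{6}; value = \frac{280}{3}

Whatever form F(w) takes, F'(w) = f(w) is non-negotiable.
F(w) = \frac{w \left(5 w^{2} - 3 w + 3\right)}{6} is an antiderivative of f.
Check: d/dw[\frac{w \left(5 w^{2} - 3 w + 3\right)}{6}] = \frac{5 w^{2}}{2} - w + \frac{1}{2}, which equals f(w).
F(5) = \frac{565}{6}; F(1) = \frac{5}{6}.
Integral = F(5) - F(1) = \frac{280}{3}.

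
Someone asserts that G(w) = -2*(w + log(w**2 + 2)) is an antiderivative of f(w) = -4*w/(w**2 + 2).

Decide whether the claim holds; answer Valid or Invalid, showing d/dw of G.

Invalid: d/dw[G] - f = -2, which is not 0.

d/dw[G] = (-2*w**2 - 4*w - 4)/(w**2 + 2)
d/dw[G] - f(w) = -2 != 0.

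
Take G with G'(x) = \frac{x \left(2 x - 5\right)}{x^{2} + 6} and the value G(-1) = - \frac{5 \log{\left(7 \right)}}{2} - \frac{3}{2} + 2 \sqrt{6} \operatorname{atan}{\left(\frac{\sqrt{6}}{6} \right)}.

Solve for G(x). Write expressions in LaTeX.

Since d/dx undoes antidifferentiation here, G(x) must give back the stated G'(x).
A general antiderivative is 2 x - \frac{5 \log{\left(x^{2} + 6 \right)}}{2} - 2 \sqrt{6} \operatorname{atan}{\left(\frac{\sqrt{6} x}{6} \right)} + C.
The condition gives C = - \frac{5 \log{\left(7 \right)}}{2} - \frac{3}{2} + 2 \sqrt{6} \operatorname{atan}{\left(\frac{\sqrt{6}}{6} \right)} - (- \frac{5 \log{\left(7 \right)}}{2} - 2 + 2 \sqrt{6} \operatorname{atan}{\left(\frac{\sqrt{6}}{6} \right)}) = \frac{1}{2}.
So G(x) = 2 x - \frac{5 \log{\left(x^{2} + 6 \right)}}{2} - 2 \sqrt{6} \operatorname{atan}{\left(\frac{\sqrt{6} x}{6} \right)} + \frac{1}{2}.
Check: d/dx[2 x - \frac{5 \log{\left(x^{2} + 6 \right)}}{2} - 2 \sqrt{6} \operatorname{atan}{\left(\frac{\sqrt{6} x}{6} \right)} + \frac{1}{2}] = \frac{2 x^{2} - 5 x}{x^{2} + 6}, which equals G'(x).

G(x) = 2 x - \frac{5 \log{\left(x^{2} + 6 \right)}}{2} - 2 \sqrt{6} \operatorname{atan}{\left(\frac{\sqrt{6} x}{6} \right)} + \frac{1}{2}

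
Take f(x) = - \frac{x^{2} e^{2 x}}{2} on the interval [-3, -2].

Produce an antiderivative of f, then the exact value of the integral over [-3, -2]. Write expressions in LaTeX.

Antiderivative: F(x) = \frac{\left(- 2 x^{2} + 2 x - 1\right) e^{2 x}}{8}; value = - \frac{13}{8 e^{4}} + \frac{25}{8 e^{6}}

f has the shape u'v + uv' for u = - \frac{x^{2}}{4} + \frac{x}{4} - \frac{1}{8} and v = e^{2 x} — it is the derivative of the product u*v.
F(x) = \frac{\left(- 2 x^{2} + 2 x - 1\right) e^{2 x}}{8} is an antiderivative of f.
Check: d/dx[\frac{\left(- 2 x^{2} + 2 x - 1\right) e^{2 x}}{8}] = - \frac{x^{2} e^{2 x}}{2} = f(x).
F(-2) = - \frac{13}{8 e^{4}}; F(-3) = - \frac{25}{8 e^{6}}.
Integral = F(-2) - F(-3) = - \frac{13}{8 e^{4}} + \frac{25}{8 e^{6}}.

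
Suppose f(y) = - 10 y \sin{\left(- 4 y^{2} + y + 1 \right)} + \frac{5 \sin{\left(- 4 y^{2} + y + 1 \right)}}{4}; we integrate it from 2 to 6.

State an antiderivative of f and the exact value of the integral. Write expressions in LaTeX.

f matches the chain-rule pattern g'(h)*h' with inner function h(y) = - 4 y^{2} + y + 1; substituting u = h(y) collapses the integral.
F(y) = - \frac{5 \cos{\left(- 4 y^{2} + y + 1 \right)}}{4} is an antiderivative of f.
Check: d/dy[- \frac{5 \cos{\left(- 4 y^{2} + y + 1 \right)}}{4}] = - 10 y \sin{\left(- 4 y^{2} + y + 1 \right)} + \frac{5 \sin{\left(- 4 y^{2} + y + 1 \right)}}{4} = f(y).
F(6) = - \frac{5 \cos{\left(137 \right)}}{4}; F(2) = - \frac{5 \cos{\left(13 \right)}}{4}.
Integral = F(6) - F(2) = - \frac{5 \cos{\left(137 \right)}}{4} + \frac{5 \cos{\left(13 \right)}}{4}.

Antiderivative: F(y) = - \frac{5 \cos{\left(- 4 y^{2} + y + 1 \right)}}{4}; value = - \frac{5 \cos{\left(137 \right)}}{4} + \frac{5 \cos{\left(13 \right)}}{4}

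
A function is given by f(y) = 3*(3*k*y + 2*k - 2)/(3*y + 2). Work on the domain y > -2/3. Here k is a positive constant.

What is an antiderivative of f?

A first test for any F(y): its y-derivative must equal f(y) identically.
Check: d/dy[3*k*y - 2*log(3*y + 2)] = (9*k*y + 6*k - 6)/(3*y + 2), which equals f(y).

An antiderivative is F(y) = 3*k*y - 2*log(3*y + 2).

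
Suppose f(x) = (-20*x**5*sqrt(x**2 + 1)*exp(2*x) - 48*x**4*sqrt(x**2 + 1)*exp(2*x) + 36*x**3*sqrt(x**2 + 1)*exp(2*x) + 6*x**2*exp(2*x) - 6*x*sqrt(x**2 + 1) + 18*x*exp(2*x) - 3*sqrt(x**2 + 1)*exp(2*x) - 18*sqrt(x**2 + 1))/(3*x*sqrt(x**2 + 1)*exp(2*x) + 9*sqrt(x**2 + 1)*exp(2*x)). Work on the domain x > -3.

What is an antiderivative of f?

For F(x) to be correct the identity F'(x) - f(x) = 0 must hold.
Check: d/dx[-4*x**5/3 + x**4 + 2*sqrt(x**2 + 1) - log(x/2 + 3/2) + exp(-2*x)] = (-20*x**5*sqrt(x**2 + 1)*exp(2*x) - 48*x**4*sqrt(x**2 + 1)*exp(2*x) + 36*x**3*sqrt(x**2 + 1)*exp(2*x) + 6*x**2*exp(2*x) - 6*x*sqrt(x**2 + 1) + 18*x*exp(2*x) - 3*sqrt(x**2 + 1)*exp(2*x) - 18*sqrt(x**2 + 1))/(3*x*sqrt(x**2 + 1)*exp(2*x) + 9*sqrt(x**2 + 1)*exp(2*x)) = f(x).

An antiderivative is F(x) = -4*x**5/3 + x**4 + 2*sqrt(x**2 + 1) - log(x/2 + 3/2) + exp(-2*x).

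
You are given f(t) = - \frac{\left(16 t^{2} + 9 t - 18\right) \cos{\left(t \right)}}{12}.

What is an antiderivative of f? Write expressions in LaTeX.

An antiderivative is F(t) = - \frac{4 t^{2} \sin{\left(t \right)}}{3} - \frac{3 t \sin{\left(t \right)}}{4} - \frac{8 t \cos{\left(t \right)}}{3} + \frac{25 \sin{\left(t \right)}}{6} - \frac{3 \cos{\left(t \right)}}{4}.

Differentiate the proposed F(t) back; it has to land on f(t) exactly.
Check: d/dt[- \frac{4 t^{2} \sin{\left(t \right)}}{3} - \frac{3 t \sin{\left(t \right)}}{4} - \frac{8 t \cos{\left(t \right)}}{3} + \frac{25 \sin{\left(t \right)}}{6} - \frac{3 \cos{\left(t \right)}}{4}] = - \frac{4 t^{2} \cos{\left(t \right)}}{3} - \frac{3 t \cos{\left(t \right)}}{4} + \frac{3 \cos{\left(t \right)}}{2}, which equals f(t).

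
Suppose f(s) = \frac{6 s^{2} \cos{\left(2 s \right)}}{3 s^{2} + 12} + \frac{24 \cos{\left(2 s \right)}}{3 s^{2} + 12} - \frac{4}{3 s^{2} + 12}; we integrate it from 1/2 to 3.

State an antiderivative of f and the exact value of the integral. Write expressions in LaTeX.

Integrate term by term and add the pieces.
F(s) = - \frac{- 3 \sin{\left(2 s \right)} + 2 \operatorname{atan}{\left(\frac{s}{2} \right)}}{3} is an antiderivative of f.
Check: d/ds[- \frac{- 3 \sin{\left(2 s \right)} + 2 \operatorname{atan}{\left(\frac{s}{2} \right)}}{3}] = \frac{6 s^{2} \cos{\left(2 s \right)} + 24 \cos{\left(2 s \right)} - 4}{3 s^{2} + 12}, which equals f(s).
F(3) = - \frac{2 \operatorname{atan}{\left(\frac{3}{2} \right)}}{3} + \sin{\left(6 \right)}; F(1/2) = - \frac{2 \operatorname{atan}{\left(\frac{1}{4} \right)}}{3} + \sin{\left(1 \right)}.
Integral = F(3) - F(1/2) = - \sin{\left(1 \right)} - \frac{2 \operatorname{atan}{\left(\frac{3}{2} \right)}}{3} + \sin{\left(6 \right)} + \frac{2 \operatorname{atan}{\left(\frac{1}{4} \right)}}{3}.

Antiderivative: F(s) = - \frac{- 3 \sin{\left(2 s \right)} + 2 \operatorname{atan}{\left(\frac{s}{2} \right)}}{3}; value = - \sin{\left(1 \right)} - \frac{2 \operatorname{atan}{\left(\frac{3}{2} \right)}}{3} + \sin{\left(6 \right)} + \frac{2 \operatorname{atan}{\left(\frac{1}{4} \right)}}{3}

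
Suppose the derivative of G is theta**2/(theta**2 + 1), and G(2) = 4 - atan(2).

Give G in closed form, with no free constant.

Recover the given G'(theta) by differentiating a candidate G(theta); any mismatch rules it out.
A general antiderivative is theta - atan(theta) + C.
The condition gives C = 4 - atan(2) - (2 - atan(2)) = 2.
So G(theta) = theta - atan(theta) + 2.
Check: d/dtheta[theta - atan(theta) + 2] = theta**2/(theta**2 + 1) = G'(theta).

G(theta) = theta - atan(theta) + 2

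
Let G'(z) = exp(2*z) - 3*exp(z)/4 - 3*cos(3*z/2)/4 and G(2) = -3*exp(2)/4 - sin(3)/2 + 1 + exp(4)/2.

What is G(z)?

G(z) = (2*exp(2*z) - 3*exp(z) - 2*sin(3*z/2) + 4)/4

Integrate term by term and add the pieces.
A general antiderivative is exp(2*z)/2 - 3*exp(z)/4 - sin(3*z/2)/2 + C.
The condition gives C = -3*exp(2)/4 - sin(3)/2 + 1 + exp(4)/2 - (-3*exp(2)/4 - sin(3)/2 + exp(4)/2) = 1.
So G(z) = (2*exp(2*z) - 3*exp(z) - 2*sin(3*z/2) + 4)/4.
Check: d/dz[(2*exp(2*z) - 3*exp(z) - 2*sin(3*z/2) + 4)/4] = exp(2*z) - 3*exp(z)/4 - 3*cos(3*z/2)/4 = G'(z).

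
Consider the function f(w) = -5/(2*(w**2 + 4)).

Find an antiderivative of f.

An antiderivative is F(w) = -5*atan(w/2)/4.

An antiderivative F(w) passes only if d/dw[F] lands on f(w) exactly.
Check: d/dw[-5*atan(w/2)/4] = -5/(2*w**2 + 8), which equals f(w).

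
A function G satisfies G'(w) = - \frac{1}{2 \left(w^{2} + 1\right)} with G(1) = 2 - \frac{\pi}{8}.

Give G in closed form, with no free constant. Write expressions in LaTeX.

G(w) = 2 - \frac{\operatorname{atan}{\left(w \right)}}{2}

Any candidate G(w) must reproduce the stated G'(w) exactly.
A general antiderivative is - \frac{\operatorname{atan}{\left(w \right)}}{2} + C.
The condition gives C = 2 - \frac{\pi}{8} - (- \frac{\pi}{8}) = 2.
So G(w) = 2 - \frac{\operatorname{atan}{\left(w \right)}}{2}.
Check: d/dw[2 - \frac{\operatorname{atan}{\left(w \right)}}{2}] = - \frac{1}{2 w^{2} + 2}, which equals G'(w).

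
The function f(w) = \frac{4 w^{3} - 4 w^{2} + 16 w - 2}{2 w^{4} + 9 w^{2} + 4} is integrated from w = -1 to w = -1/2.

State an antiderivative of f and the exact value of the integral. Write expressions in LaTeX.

Antiderivative: F(w) = \log{\left(4 w^{2} + 2 \right)} - \operatorname{atan}{\left(\frac{w}{2} \right)}; value = - \log{\left(6 \right)} - \operatorname{atan}{\left(\frac{1}{2} \right)} + \operatorname{atan}{\left(\frac{1}{4} \right)} + \log{\left(3 \right)}

Recover f(w) by differentiating a candidate F(w); any mismatch rules it out.
F(w) = \log{\left(4 w^{2} + 2 \right)} - \operatorname{atan}{\left(\frac{w}{2} \right)} is an antiderivative of f.
Check: d/dw[\log{\left(4 w^{2} + 2 \right)} - \operatorname{atan}{\left(\frac{w}{2} \right)}] = \frac{4 w^{3} - 4 w^{2} + 16 w - 2}{2 w^{4} + 9 w^{2} + 4} = f(w).
F(-1/2) = \operatorname{atan}{\left(\frac{1}{4} \right)} + \log{\left(3 \right)}; F(-1) = \operatorname{atan}{\left(\frac{1}{2} \right)} + \log{\left(6 \right)}.
Integral = F(-1/2) - F(-1) = - \log{\left(6 \right)} - \operatorname{atan}{\left(\frac{1}{2} \right)} + \operatorname{atan}{\left(\frac{1}{4} \right)} + \log{\left(3 \right)}.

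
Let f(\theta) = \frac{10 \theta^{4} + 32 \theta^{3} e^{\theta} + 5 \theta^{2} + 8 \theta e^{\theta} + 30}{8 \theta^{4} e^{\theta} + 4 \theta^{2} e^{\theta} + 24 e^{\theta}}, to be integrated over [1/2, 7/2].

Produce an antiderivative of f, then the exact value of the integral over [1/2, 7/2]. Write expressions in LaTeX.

Antiderivative: F(\theta) = \log{\left(\theta^{4} + \frac{\theta^{2}}{2} + 3 \right)} - \frac{5 e^{- \theta}}{4}; value = - \log{\left(\frac{51}{16} \right)} - \frac{5}{4 e^{\frac{7}{2}}} + \frac{5}{4 e^{\frac{1}{2}}} + \log{\left(\frac{2547}{16} \right)}

A first test for any F(\theta): its \theta-derivative must equal f(\theta) identically.
F(\theta) = \log{\left(\theta^{4} + \frac{\theta^{2}}{2} + 3 \right)} - \frac{5 e^{- \theta}}{4} is an antiderivative of f.
Check: d/d\theta[\log{\left(\theta^{4} + \frac{\theta^{2}}{2} + 3 \right)} - \frac{5 e^{- \theta}}{4}] = \frac{10 \theta^{4} + 32 \theta^{3} e^{\theta} + 5 \theta^{2} + 8 \theta e^{\theta} + 30}{8 \theta^{4} e^{\theta} + 4 \theta^{2} e^{\theta} + 24 e^{\theta}} = f(\theta).
F(7/2) = - \frac{5}{4 e^{\frac{7}{2}}} + \log{\left(\frac{2547}{16} \right)}; F(1/2) = - \frac{5}{4 e^{\frac{1}{2}}} + \log{\left(\frac{51}{16} \right)}.
Integral = F(7/2) - F(1/2) = - \log{\left(\frac{51}{16} \right)} - \frac{5}{4 e^{\frac{7}{2}}} + \frac{5}{4 e^{\frac{1}{2}}} + \log{\left(\frac{2547}{16} \right)}.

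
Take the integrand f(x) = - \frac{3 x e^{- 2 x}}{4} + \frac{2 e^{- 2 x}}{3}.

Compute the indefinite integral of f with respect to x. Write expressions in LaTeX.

Recognize the product-rule pattern: f = u'v + uv' with u = \frac{3 x}{8} - \frac{7}{48}, v = e^{- 2 x}, so integration by parts undoes it.
Check: d/dx[\frac{3 x e^{- 2 x}}{8} - \frac{7 e^{- 2 x}}{48}] = \frac{\left(8 - 9 x\right) e^{- 2 x}}{12}, which equals f(x).

F(x) = \frac{3 x e^{- 2 x}}{8} - \frac{7 e^{- 2 x}}{48} + C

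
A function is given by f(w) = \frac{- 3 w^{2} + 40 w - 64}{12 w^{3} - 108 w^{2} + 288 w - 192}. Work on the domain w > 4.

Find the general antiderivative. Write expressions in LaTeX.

Since d/dw undoes antidifferentiation here, F'(w) = f(w) is required of F(w).
Check: d/dw[\frac{- 3 w \log{\left(w - 1 \right)} + 12 \log{\left(w - 1 \right)} - 16}{12 w - 48}] = \frac{- 3 w^{2} + 40 w - 64}{12 w^{3} - 108 w^{2} + 288 w - 192} = f(w).

F(w) = \frac{- 3 w \log{\left(w - 1 \right)} + 12 \log{\left(w - 1 \right)} - 16}{12 w - 48} + C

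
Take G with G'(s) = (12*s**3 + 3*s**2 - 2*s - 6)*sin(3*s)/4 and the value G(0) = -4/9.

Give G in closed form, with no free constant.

G(s) = (-36*s**3*cos(3*s) + 36*s**2*sin(3*s) - 9*s**2*cos(3*s) + 6*s*sin(3*s) + 30*s*cos(3*s) - 10*sin(3*s) + 20*cos(3*s) - 36)/36

Check a candidate G(s) by differentiating: d/ds[G] must match the given G'(s).
A general antiderivative is -s**3*cos(3*s) + s**2*sin(3*s) - s**2*cos(3*s)/4 + s*sin(3*s)/6 + 5*s*cos(3*s)/6 - 5*sin(3*s)/18 + 5*cos(3*s)/9 + C.
The condition gives C = -4/9 - (5/9) = -1.
So G(s) = (-36*s**3*cos(3*s) + 36*s**2*sin(3*s) - 9*s**2*cos(3*s) + 6*s*sin(3*s) + 30*s*cos(3*s) - 10*sin(3*s) + 20*cos(3*s) - 36)/36.
Check: d/ds[(-36*s**3*cos(3*s) + 36*s**2*sin(3*s) - 9*s**2*cos(3*s) + 6*s*sin(3*s) + 30*s*cos(3*s) - 10*sin(3*s) + 20*cos(3*s) - 36)/36] = 3*s**3*sin(3*s) + 3*s**2*sin(3*s)/4 - s*sin(3*s)/2 - 3*sin(3*s)/2, which equals G'(s).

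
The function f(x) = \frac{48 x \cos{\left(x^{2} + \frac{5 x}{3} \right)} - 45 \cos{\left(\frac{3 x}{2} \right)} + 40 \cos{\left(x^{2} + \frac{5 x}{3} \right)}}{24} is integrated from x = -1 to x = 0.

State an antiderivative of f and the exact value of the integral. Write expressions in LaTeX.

Whatever form F(x) takes, F'(x) = f(x) is non-negotiable.
F(x) = - \frac{5 \sin{\left(\frac{3 x}{2} \right)}}{4} + \sin{\left(x^{2} + \frac{5 x}{3} \right)} is an antiderivative of f.
Check: d/dx[- \frac{5 \sin{\left(\frac{3 x}{2} \right)}}{4} + \sin{\left(x^{2} + \frac{5 x}{3} \right)}] = 2 x \cos{\left(x^{2} + \frac{5 x}{3} \right)} - \frac{15 \cos{\left(\frac{3 x}{2} \right)}}{8} + \frac{5 \cos{\left(x^{2} + \frac{5 x}{3} \right)}}{3}, which equals f(x).
F(0) = 0; F(-1) = - \sin{\left(\frac{2}{3} \right)} + \frac{5 \sin{\left(\frac{3}{2} \right)}}{4}.
Integral = F(0) - F(-1) = - \frac{5 \sin{\left(\frac{3}{2} \right)}}{4} + \sin{\left(\frac{2}{3} \right)}.

Antiderivative: F(x) = - \frac{5 \sin{\left(\frac{3 x}{2} \right)}}{4} + \sin{\left(x^{2} + \frac{5 x}{3} \right)}; value = - \frac{5 \sin{\left(\frac{3}{2} \right)}}{4} + \sin{\left(\frac{2}{3} \right)}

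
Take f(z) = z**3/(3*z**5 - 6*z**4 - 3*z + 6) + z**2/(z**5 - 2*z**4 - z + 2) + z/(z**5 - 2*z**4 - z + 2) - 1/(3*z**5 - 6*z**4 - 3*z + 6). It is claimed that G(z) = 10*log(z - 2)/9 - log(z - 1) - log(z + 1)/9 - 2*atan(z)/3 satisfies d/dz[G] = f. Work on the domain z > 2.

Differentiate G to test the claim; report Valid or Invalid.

d/dz[G] = (2*z**3 + 6*z**2 + 6*z - 2)/(3*z**5 - 6*z**4 - 3*z + 6)
d/dz[G] - f(z) = (z**3 + 3*z**2 + 3*z - 1)/(3*z**5 - 6*z**4 - 3*z + 6) != 0.

Invalid: d/dz[G] - f = (z**3 + 3*z**2 + 3*z - 1)/(3*z**5 - 6*z**4 - 3*z + 6), which is not 0.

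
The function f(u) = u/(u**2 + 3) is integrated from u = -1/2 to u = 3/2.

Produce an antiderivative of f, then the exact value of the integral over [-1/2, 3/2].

Antiderivative: F(u) = log(u**2 + 3)/2; value = -log(13/4)/2 + log(21/4)/2

f matches the chain-rule pattern g'(h)*h' with inner function h(u) = u**2 + 3; substituting w = h(u) collapses the integral.
F(u) = log(u**2 + 3)/2 is an antiderivative of f.
Check: d/du[log(u**2 + 3)/2] = u/(u**2 + 3) = f(u).
F(3/2) = log(21/4)/2; F(-1/2) = log(13/4)/2.
Integral = F(3/2) - F(-1/2) = -log(13/4)/2 + log(21/4)/2.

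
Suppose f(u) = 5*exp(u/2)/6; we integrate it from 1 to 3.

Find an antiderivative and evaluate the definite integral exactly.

Since d/du undoes antidifferentiation here, F'(u) = f(u) is required of F(u).
F(u) = 5*exp(u/2)/3 is an antiderivative of f.
Check: d/du[5*exp(u/2)/3] = 5*exp(u/2)/6 = f(u).
F(3) = 5*exp(3/2)/3; F(1) = 5*exp(1/2)/3.
Integral = F(3) - F(1) = -5*exp(1/2)/3 + 5*exp(3/2)/3.

Antiderivative: F(u) = 5*exp(u/2)/3; value = -5*exp(1/2)/3 + 5*exp(3/2)/3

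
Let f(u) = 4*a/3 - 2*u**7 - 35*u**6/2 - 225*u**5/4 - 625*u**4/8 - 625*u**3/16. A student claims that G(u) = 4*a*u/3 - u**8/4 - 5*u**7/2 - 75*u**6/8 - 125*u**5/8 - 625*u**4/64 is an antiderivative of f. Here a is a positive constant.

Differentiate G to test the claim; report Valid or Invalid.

d/du[G] = 4*a/3 - 2*u**7 - 35*u**6/2 - 225*u**5/4 - 625*u**4/8 - 625*u**3/16
This equals f(u) exactly, so the claim holds.

Valid - differentiating G returns exactly f.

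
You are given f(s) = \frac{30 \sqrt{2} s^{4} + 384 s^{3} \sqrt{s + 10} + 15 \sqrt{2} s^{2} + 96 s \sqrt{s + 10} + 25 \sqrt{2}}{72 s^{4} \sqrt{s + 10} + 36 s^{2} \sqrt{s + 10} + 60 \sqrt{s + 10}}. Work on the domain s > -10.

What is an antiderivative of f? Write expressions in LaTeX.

An antiderivative is F(s) = \frac{5 \sqrt{\frac{s}{2} + 5}}{3} + \frac{4 \log{\left(2 s^{4} + s^{2} + \frac{5}{3} \right)}}{3}.

For F(s) to be correct the identity F'(s) - f(s) = 0 must hold.
Check: d/ds[\frac{5 \sqrt{\frac{s}{2} + 5}}{3} + \frac{4 \log{\left(2 s^{4} + s^{2} + \frac{5}{3} \right)}}{3}] = \frac{30 \sqrt{2} s^{4} + 384 s^{3} \sqrt{s + 10} + 15 \sqrt{2} s^{2} + 96 s \sqrt{s + 10} + 25 \sqrt{2}}{72 s^{4} \sqrt{s + 10} + 36 s^{2} \sqrt{s + 10} + 60 \sqrt{s + 10}} = f(s).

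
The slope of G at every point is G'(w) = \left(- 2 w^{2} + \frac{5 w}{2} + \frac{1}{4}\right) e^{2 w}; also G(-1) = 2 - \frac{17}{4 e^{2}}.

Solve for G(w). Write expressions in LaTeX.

G(w) = - w^{2} e^{2 w} + \frac{9 w e^{2 w}}{4} - e^{2 w} + 2

G'(w) has the shape u'v + uv' for u = - w^{2} + \frac{9 w}{4} - 1 and v = e^{2 w} — it is the derivative of the product u*v.
A general antiderivative is \frac{\left(- 4 w^{2} + 9 w - 4\right) e^{2 w}}{4} + C.
The condition gives C = 2 - \frac{17}{4 e^{2}} - (- \frac{17}{4 e^{2}}) = 2.
So G(w) = - w^{2} e^{2 w} + \frac{9 w e^{2 w}}{4} - e^{2 w} + 2.
Check: d/dw[- w^{2} e^{2 w} + \frac{9 w e^{2 w}}{4} - e^{2 w} + 2] = - 2 w^{2} e^{2 w} + \frac{5 w e^{2 w}}{2} + \frac{e^{2 w}}{4}, which equals G'(w).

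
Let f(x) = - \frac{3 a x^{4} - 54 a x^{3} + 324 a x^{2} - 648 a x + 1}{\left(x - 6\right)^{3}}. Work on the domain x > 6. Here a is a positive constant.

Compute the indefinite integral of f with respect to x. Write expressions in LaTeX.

Differentiate the proposed F(x) back; it has to land on f(x) exactly.
Check: d/dx[\frac{- 3 a x^{2} \left(x - 6\right)^{2} + 1}{2 \left(x - 6\right)^{2}}] = \frac{- 3 a x^{4} + 54 a x^{3} - 324 a x^{2} + 648 a x - 1}{x^{3} - 18 x^{2} + 108 x - 216}, which equals f(x).

F(x) = \frac{- 3 a x^{2} \left(x - 6\right)^{2} + 1}{2 \left(x - 6\right)^{2}} + C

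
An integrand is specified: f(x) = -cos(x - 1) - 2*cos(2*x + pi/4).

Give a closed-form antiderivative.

An antiderivative is F(x) = -sin(x - 1) - sin(2*x + pi/4).

The integrand splits into summands that can be handled one at a time.
Check: d/dx[-sin(x - 1) - sin(2*x + pi/4)] = -cos(x - 1) - 2*cos(2*x + pi/4) = f(x).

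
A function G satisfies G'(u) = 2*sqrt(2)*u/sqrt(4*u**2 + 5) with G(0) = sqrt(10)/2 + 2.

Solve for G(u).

The substitution w = 2*u**2 + 5/2 works: G'(u) is exactly (dG/dw)*(dw/du) for that inner function.
A general antiderivative is sqrt(2*u**2 + 5/2) + C.
The condition gives C = sqrt(10)/2 + 2 - (sqrt(10)/2) = 2.
So G(u) = sqrt(2*u**2 + 5/2) + 2.
Check: d/du[sqrt(2*u**2 + 5/2) + 2] = 2*sqrt(2)*u/sqrt(4*u**2 + 5) = G'(u).

G(u) = sqrt(2*u**2 + 5/2) + 2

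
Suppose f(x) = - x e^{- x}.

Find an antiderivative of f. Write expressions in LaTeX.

An antiderivative is F(x) = \left(x + 1\right) e^{- x}.

Recognize the product-rule pattern: f = u'v + uv' with u = x + 1, v = e^{- x}, so integration by parts undoes it.
Check: d/dx[\left(x + 1\right) e^{- x}] = - x e^{- x} = f(x).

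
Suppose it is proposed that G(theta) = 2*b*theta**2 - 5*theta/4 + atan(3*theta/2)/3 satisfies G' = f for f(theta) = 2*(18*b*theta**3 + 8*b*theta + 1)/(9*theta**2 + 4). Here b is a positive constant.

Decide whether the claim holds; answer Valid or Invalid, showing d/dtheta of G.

Invalid: d/dtheta[G] - f = -5/4, which is not 0.

d/dtheta[G] = (144*b*theta**3 + 64*b*theta - 45*theta**2 - 12)/(36*theta**2 + 16)
d/dtheta[G] - f(theta) = -5/4 != 0.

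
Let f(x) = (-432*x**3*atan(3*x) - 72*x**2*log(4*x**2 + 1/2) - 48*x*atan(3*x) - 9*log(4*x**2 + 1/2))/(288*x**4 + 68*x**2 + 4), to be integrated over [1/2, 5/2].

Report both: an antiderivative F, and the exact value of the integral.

Recognize the product-rule pattern: f = u'v + uv' with u = -3*atan(3*x)/4, v = log(4*x**2 + 1/2), so integration by parts undoes it.
F(x) = -3*log(4*x**2 + 1/2)*atan(3*x)/4 is an antiderivative of f.
Check: d/dx[-3*log(4*x**2 + 1/2)*atan(3*x)/4] = (-432*x**3*atan(3*x) - 72*x**2*log(4*x**2 + 1/2) - 48*x*atan(3*x) - 9*log(4*x**2 + 1/2))/(288*x**4 + 68*x**2 + 4) = f(x).
F(5/2) = -3*log(51/2)*atan(15/2)/4; F(1/2) = -3*log(3/2)*atan(3/2)/4.
Integral = F(5/2) - F(1/2) = -3*log(51/2)*atan(15/2)/4 + 3*log(3/2)*atan(3/2)/4.

Antiderivative: F(x) = -3*log(4*x**2 + 1/2)*atan(3*x)/4; value = -3*log(51/2)*atan(15/2)/4 + 3*log(3/2)*atan(3/2)/4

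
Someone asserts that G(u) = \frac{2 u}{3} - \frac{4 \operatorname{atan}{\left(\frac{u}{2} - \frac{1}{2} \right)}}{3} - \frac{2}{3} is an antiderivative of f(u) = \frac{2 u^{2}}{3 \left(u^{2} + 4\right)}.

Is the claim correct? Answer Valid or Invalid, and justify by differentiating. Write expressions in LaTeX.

d/du[G] = \frac{2 u^{2} - 4 u + 2}{3 u^{2} - 6 u + 15}
d/du[G] - f(u) = \frac{8 - 16 u}{3 u^{4} - 6 u^{3} + 27 u^{2} - 24 u + 60} != 0.

Invalid: d/du[G] - f = \frac{8 - 16 u}{3 u^{4} - 6 u^{3} + 27 u^{2} - 24 u + 60}, which is not 0.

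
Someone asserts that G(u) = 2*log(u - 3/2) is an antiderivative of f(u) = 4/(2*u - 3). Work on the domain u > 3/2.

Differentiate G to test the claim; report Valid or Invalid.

Valid: G'(u) = f(u).

d/du[G] = 4/(2*u - 3)
This equals f(u) exactly, so the claim holds.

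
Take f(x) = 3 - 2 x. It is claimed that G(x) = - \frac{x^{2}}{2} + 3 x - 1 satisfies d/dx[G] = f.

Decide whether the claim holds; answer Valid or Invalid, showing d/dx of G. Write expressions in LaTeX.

d/dx[G] = 3 - x
d/dx[G] - f(x) = x != 0.

Invalid: d/dx[G] - f = x, which is not 0.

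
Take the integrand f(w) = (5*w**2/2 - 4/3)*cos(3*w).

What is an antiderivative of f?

An antiderivative is F(w) = (45*w**2*sin(3*w) + 30*w*cos(3*w) - 34*sin(3*w))/54.

A first test for any F(w): its w-derivative must equal f(w) identically.
Check: d/dw[(45*w**2*sin(3*w) + 30*w*cos(3*w) - 34*sin(3*w))/54] = 5*w**2*cos(3*w)/2 - 4*cos(3*w)/3, which equals f(w).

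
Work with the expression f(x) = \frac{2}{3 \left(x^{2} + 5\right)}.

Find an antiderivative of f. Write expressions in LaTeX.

An antiderivative is F(x) = \frac{2 \sqrt{5} \operatorname{atan}{\left(\frac{\sqrt{5} x}{5} \right)}}{15}.

For F(x) to be correct the identity F'(x) - f(x) = 0 must hold.
Check: d/dx[\frac{2 \sqrt{5} \operatorname{atan}{\left(\frac{\sqrt{5} x}{5} \right)}}{15}] = \frac{2}{3 x^{2} + 15}, which equals f(x).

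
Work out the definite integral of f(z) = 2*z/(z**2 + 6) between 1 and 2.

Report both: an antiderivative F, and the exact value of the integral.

Antiderivative: F(z) = log(z**2/2 + 3); value = -log(7/2) + log(5)

The substitution u = z**2/2 + 3 works: f is exactly (dF/du)*(du/dz) for that inner function.
F(z) = log(z**2/2 + 3) is an antiderivative of f.
Check: d/dz[log(z**2/2 + 3)] = 2*z/(z**2 + 6) = f(z).
F(2) = log(5); F(1) = log(7/2).
Integral = F(2) - F(1) = -log(7/2) + log(5).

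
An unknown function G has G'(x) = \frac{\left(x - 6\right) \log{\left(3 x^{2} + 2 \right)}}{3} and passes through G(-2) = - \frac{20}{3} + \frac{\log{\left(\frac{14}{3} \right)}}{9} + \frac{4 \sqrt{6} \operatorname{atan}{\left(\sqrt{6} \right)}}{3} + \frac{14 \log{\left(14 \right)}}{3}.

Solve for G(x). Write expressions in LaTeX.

A candidate passes only if d/dx[G] lands on the given G'(x) exactly.
A general antiderivative is - \frac{x^{2}}{6} + 4 x + \left(\frac{x^{2}}{6} - 2 x\right) \log{\left(3 x^{2} + 2 \right)} + \frac{\log{\left(x^{2} + \frac{2}{3} \right)}}{9} - \frac{4 \sqrt{6} \operatorname{atan}{\left(\frac{\sqrt{6} x}{2} \right)}}{3} + C.
The condition gives C = - \frac{20}{3} + \frac{\log{\left(\frac{14}{3} \right)}}{9} + \frac{4 \sqrt{6} \operatorname{atan}{\left(\sqrt{6} \right)}}{3} + \frac{14 \log{\left(14 \right)}}{3} - (- \frac{26}{3} + \frac{\log{\left(\frac{14}{3} \right)}}{9} + \frac{4 \sqrt{6} \operatorname{atan}{\left(\sqrt{6} \right)}}{3} + \frac{14 \log{\left(14 \right)}}{3}) = 2.
So G(x) = \frac{x^{2} \log{\left(3 x^{2} + 2 \right)}}{6} - \frac{x^{2}}{6} - 2 x \log{\left(3 x^{2} + 2 \right)} + 4 x + \frac{\log{\left(x^{2} + \frac{2}{3} \right)}}{9} - \frac{4 \sqrt{6} \operatorname{atan}{\left(\frac{\sqrt{6} x}{2} \right)}}{3} + 2.
Check: d/dx[\frac{x^{2} \log{\left(3 x^{2} + 2 \right)}}{6} - \frac{x^{2}}{6} - 2 x \log{\left(3 x^{2} + 2 \right)} + 4 x + \frac{\log{\left(x^{2} + \frac{2}{3} \right)}}{9} - \frac{4 \sqrt{6} \operatorname{atan}{\left(\frac{\sqrt{6} x}{2} \right)}}{3} + 2] = \frac{x \log{\left(3 x^{2} + 2 \right)}}{3} - 2 \log{\left(3 x^{2} + 2 \right)}, which equals G'(x).

G(x) = \frac{x^{2} \log{\left(3 x^{2} + 2 \right)}}{6} - \frac{x^{2}}{6} - 2 x \log{\left(3 x^{2} + 2 \right)} + 4 x + \frac{\log{\left(x^{2} + \frac{2}{3} \right)}}{9} - \frac{4 \sqrt{6} \operatorname{atan}{\left(\frac{\sqrt{6} x}{2} \right)}}{3} + 2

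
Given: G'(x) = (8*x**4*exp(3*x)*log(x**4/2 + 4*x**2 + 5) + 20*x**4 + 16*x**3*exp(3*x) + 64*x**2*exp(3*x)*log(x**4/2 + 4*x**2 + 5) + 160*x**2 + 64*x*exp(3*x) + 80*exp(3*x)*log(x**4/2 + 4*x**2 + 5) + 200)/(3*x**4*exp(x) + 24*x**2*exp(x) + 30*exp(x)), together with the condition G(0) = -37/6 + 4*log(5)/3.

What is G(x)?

G'(x) has the shape u'v + uv' for u = 4*log(x**4/2 + 4*x**2 + 5)/3 - 20*exp(-3*x)/3 and v = exp(2*x) — it is the derivative of the product u*v.
A general antiderivative is 4*(log(x**4/2 + 4*x**2 + 5) - 5*exp(-3*x))*exp(2*x)/3 + C.
The condition gives C = -37/6 + 4*log(5)/3 - (-20/3 + 4*log(5)/3) = 1/2.
So G(x) = (8*exp(3*x)*log(x**4/2 + 4*x**2 + 5) + 3*exp(x) - 40)*exp(-x)/6.
Check: d/dx[(8*exp(3*x)*log(x**4/2 + 4*x**2 + 5) + 3*exp(x) - 40)*exp(-x)/6] = (8*x**4*exp(3*x)*log(x**4/2 + 4*x**2 + 5) + 20*x**4 + 16*x**3*exp(3*x) + 64*x**2*exp(3*x)*log(x**4/2 + 4*x**2 + 5) + 160*x**2 + 64*x*exp(3*x) + 80*exp(3*x)*log(x**4/2 + 4*x**2 + 5) + 200)/(3*x**4*exp(x) + 24*x**2*exp(x) + 30*exp(x)) = G'(x).

G(x) = (8*exp(3*x)*log(x**4/2 + 4*x**2 + 5) + 3*exp(x) - 40)*exp(-x)/6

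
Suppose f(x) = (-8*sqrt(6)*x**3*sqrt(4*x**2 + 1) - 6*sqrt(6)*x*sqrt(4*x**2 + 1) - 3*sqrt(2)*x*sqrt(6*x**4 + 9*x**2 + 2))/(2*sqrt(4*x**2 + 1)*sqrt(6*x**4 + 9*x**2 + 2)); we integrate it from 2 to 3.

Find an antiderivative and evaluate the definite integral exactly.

A first test for any F(x): its x-derivative must equal f(x) identically.
F(x) = sqrt(3)*(-3*sqrt(6)*sqrt(4*x**2 + 1) - 8*sqrt(2)*sqrt(6*x**4 + 9*x**2 + 2))/24 is an antiderivative of f.
Check: d/dx[sqrt(3)*(-3*sqrt(6)*sqrt(4*x**2 + 1) - 8*sqrt(2)*sqrt(6*x**4 + 9*x**2 + 2))/24] = (-8*sqrt(6)*x**3*sqrt(4*x**2 + 1) - 6*sqrt(6)*x*sqrt(4*x**2 + 1) - 3*sqrt(2)*x*sqrt(6*x**4 + 9*x**2 + 2))/(2*sqrt(4*x**2 + 1)*sqrt(6*x**4 + 9*x**2 + 2)) = f(x).
F(3) = -sqrt(3414)/3 - 3*sqrt(74)/8; F(2) = -2*sqrt(201)/3 - 3*sqrt(34)/8.
Integral = F(3) - F(2) = -sqrt(3414)/3 - 3*sqrt(74)/8 + 3*sqrt(34)/8 + 2*sqrt(201)/3.

Antiderivative: F(x) = sqrt(3)*(-3*sqrt(6)*sqrt(4*x**2 + 1) - 8*sqrt(2)*sqrt(6*x**4 + 9*x**2 + 2))/24; value = -sqrt(3414)/3 - 3*sqrt(74)/8 + 3*sqrt(34)/8 + 2*sqrt(201)/3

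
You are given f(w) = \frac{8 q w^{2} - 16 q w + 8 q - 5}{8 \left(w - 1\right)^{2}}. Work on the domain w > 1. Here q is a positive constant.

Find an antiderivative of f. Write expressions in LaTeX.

An antiderivative is F(w) = q w + \frac{5}{4 \left(2 w - 2\right)}.

Differentiate the proposed F(w) back; it has to land on f(w) exactly.
Check: d/dw[q w + \frac{5}{4 \left(2 w - 2\right)}] = \frac{8 q w^{2} - 16 q w + 8 q - 5}{8 w^{2} - 16 w + 8}, which equals f(w).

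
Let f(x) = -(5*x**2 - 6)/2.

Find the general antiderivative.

F(x) = -5*x**3/6 + 3*x + C

Since d/dx undoes antidifferentiation here, F'(x) = f(x) is required of F(x).
Check: d/dx[-5*x**3/6 + 3*x] = 3 - 5*x**2/2, which equals f(x).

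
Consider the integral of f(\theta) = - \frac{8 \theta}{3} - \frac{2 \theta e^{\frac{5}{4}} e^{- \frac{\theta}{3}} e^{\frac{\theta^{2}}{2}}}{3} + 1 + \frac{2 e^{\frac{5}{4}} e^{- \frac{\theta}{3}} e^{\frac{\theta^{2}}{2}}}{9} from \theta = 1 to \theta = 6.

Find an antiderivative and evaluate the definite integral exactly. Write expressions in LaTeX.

The integrand splits into summands that can be handled one at a time.
F(\theta) = - \frac{4 \theta^{2}}{3} + \theta - \frac{2 e^{\frac{5}{4}} e^{- \frac{\theta}{3}} e^{\frac{\theta^{2}}{2}}}{3} is an antiderivative of f.
Check: d/d\theta[- \frac{4 \theta^{2}}{3} + \theta - \frac{2 e^{\frac{5}{4}} e^{- \frac{\theta}{3}} e^{\frac{\theta^{2}}{2}}}{3}] = \frac{\left(- 24 \theta e^{\frac{\theta}{3}} - 6 \theta e^{\frac{5}{4}} e^{\frac{\theta^{2}}{2}} + 9 e^{\frac{\theta}{3}} + 2 e^{\frac{5}{4}} e^{\frac{\theta^{2}}{2}}\right) e^{- \frac{\theta}{3}}}{9}, which equals f(\theta).
F(6) = - \frac{2 e^{\frac{69}{4}}}{3} - 42; F(1) = - \frac{2 e^{\frac{17}{12}}}{3} - \frac{1}{3}.
Integral = F(6) - F(1) = - \frac{2 e^{\frac{69}{4}}}{3} - \frac{125}{3} + \frac{2 e^{\frac{17}{12}}}{3}.

Antiderivative: F(\theta) = - \frac{4 \theta^{2}}{3} + \theta - \frac{2 e^{\frac{5}{4}} e^{- \frac{\theta}{3}} e^{\frac{\theta^{2}}{2}}}{3}; value = - \frac{2 e^{\frac{69}{4}}}{3} - \frac{125}{3} + \frac{2 e^{\frac{17}{12}}}{3}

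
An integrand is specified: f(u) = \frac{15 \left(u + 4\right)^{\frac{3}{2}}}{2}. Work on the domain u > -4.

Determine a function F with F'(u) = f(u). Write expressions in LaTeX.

Check any antiderivative F(u) by computing F'(u) and comparing it with f(u).
Check: d/du[3 u^{2} \sqrt{u + 4} + 24 u \sqrt{u + 4} + 48 \sqrt{u + 4}] = \frac{15 u^{2} + 120 u + 240}{2 \sqrt{u + 4}}, which equals f(u).

An antiderivative is F(u) = 3 u^{2} \sqrt{u + 4} + 24 u \sqrt{u + 4} + 48 \sqrt{u + 4}.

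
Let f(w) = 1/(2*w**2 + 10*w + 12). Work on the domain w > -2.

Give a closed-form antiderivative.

The denominator factors as 2*(w + 2)*(w + 3); partial fractions split f into directly integrable pieces: -1/(2*(w + 3)) + 1/(2*(w + 2)).
Check: d/dw[log(w + 2)/2 - log(w + 3)/2] = 1/(2*w**2 + 10*w + 12) = f(w).

An antiderivative is F(w) = log(w + 2)/2 - log(w + 3)/2.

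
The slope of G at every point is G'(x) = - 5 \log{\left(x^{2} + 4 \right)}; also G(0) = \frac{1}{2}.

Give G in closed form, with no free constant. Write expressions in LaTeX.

A first test for any G(x): its x-derivative must equal the given G'(x).
A general antiderivative is - 5 x \log{\left(x^{2} + 4 \right)} + 10 x - 20 \operatorname{atan}{\left(\frac{x}{2} \right)} + C.
The condition gives C = \frac{1}{2} - (0) = \frac{1}{2}.
So G(x) = - 5 x \log{\left(x^{2} + 4 \right)} + 10 x - 20 \operatorname{atan}{\left(\frac{x}{2} \right)} + \frac{1}{2}.
Check: d/dx[- 5 x \log{\left(x^{2} + 4 \right)} + 10 x - 20 \operatorname{atan}{\left(\frac{x}{2} \right)} + \frac{1}{2}] = - 5 \log{\left(x^{2} + 4 \right)} = G'(x).

G(x) = - 5 x \log{\left(x^{2} + 4 \right)} + 10 x - 20 \operatorname{atan}{\left(\frac{x}{2} \right)} + \frac{1}{2}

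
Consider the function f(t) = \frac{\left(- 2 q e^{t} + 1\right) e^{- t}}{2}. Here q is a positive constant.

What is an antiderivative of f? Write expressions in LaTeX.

Recover f(t) by differentiating a candidate F(t); any mismatch rules it out.
Check: d/dt[- q t - \frac{e^{- t}}{2}] = \frac{\left(- 2 q e^{t} + 1\right) e^{- t}}{2} = f(t).

An antiderivative is F(t) = - q t - \frac{e^{- t}}{2}.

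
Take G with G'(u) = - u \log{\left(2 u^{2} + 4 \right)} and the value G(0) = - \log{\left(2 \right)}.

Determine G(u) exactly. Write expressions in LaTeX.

G(u) = - \frac{u^{2} \log{\left(u^{2} + 2 \right)}}{2} - \frac{u^{2} \log{\left(2 \right)}}{2} + \frac{u^{2}}{2} - \log{\left(u^{2} + 2 \right)}

Check a candidate G(u) by differentiating: d/du[G] must match the given G'(u).
A general antiderivative is - \frac{u^{2} \log{\left(2 u^{2} + 4 \right)}}{2} + \frac{u^{2}}{2} - \log{\left(u^{2} + 2 \right)} + C.
The condition gives C = - \log{\left(2 \right)} - (- \log{\left(2 \right)}) = 0.
So G(u) = - \frac{u^{2} \log{\left(u^{2} + 2 \right)}}{2} - \frac{u^{2} \log{\left(2 \right)}}{2} + \frac{u^{2}}{2} - \log{\left(u^{2} + 2 \right)}.
Check: d/du[- \frac{u^{2} \log{\left(u^{2} + 2 \right)}}{2} - \frac{u^{2} \log{\left(2 \right)}}{2} + \frac{u^{2}}{2} - \log{\left(u^{2} + 2 \right)}] = - u \log{\left(u^{2} + 2 \right)} - u \log{\left(2 \right)}, which equals G'(u).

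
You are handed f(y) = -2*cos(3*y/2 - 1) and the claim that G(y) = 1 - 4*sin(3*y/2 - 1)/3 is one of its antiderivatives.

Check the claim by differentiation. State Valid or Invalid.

Valid - the claim checks out under differentiation.

d/dy[G] = -2*cos(3*y/2 - 1)
This equals f(y) exactly, so the claim holds.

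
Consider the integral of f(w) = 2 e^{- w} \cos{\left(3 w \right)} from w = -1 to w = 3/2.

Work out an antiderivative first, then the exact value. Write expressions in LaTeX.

Since d/dw undoes antidifferentiation here, F'(w) = f(w) is required of F(w).
F(w) = \frac{3 e^{- w} \sin{\left(3 w \right)}}{5} - \frac{e^{- w} \cos{\left(3 w \right)}}{5} is an antiderivative of f.
Check: d/dw[\frac{3 e^{- w} \sin{\left(3 w \right)}}{5} - \frac{e^{- w} \cos{\left(3 w \right)}}{5}] = 2 e^{- w} \cos{\left(3 w \right)} = f(w).
F(3/2) = \frac{3 \sin{\left(\frac{9}{2} \right)}}{5 e^{\frac{3}{2}}} - \frac{\cos{\left(\frac{9}{2} \right)}}{5 e^{\frac{3}{2}}}; F(-1) = - \frac{3 e \sin{\left(3 \right)}}{5} - \frac{e \cos{\left(3 \right)}}{5}.
Integral = F(3/2) - F(-1) = \frac{e \cos{\left(3 \right)}}{5} + \frac{3 \sin{\left(\frac{9}{2} \right)}}{5 e^{\frac{3}{2}}} - \frac{\cos{\left(\frac{9}{2} \right)}}{5 e^{\frac{3}{2}}} + \frac{3 e \sin{\left(3 \right)}}{5}.

Antiderivative: F(w) = \frac{3 e^{- w} \sin{\left(3 w \right)}}{5} - \frac{e^{- w} \cos{\left(3 w \right)}}{5}; value = \frac{e \cos{\left(3 \right)}}{5} + \frac{3 \sin{\left(\frac{9}{2} \right)}}{5 e^{\frac{3}{2}}} - \frac{\cos{\left(\frac{9}{2} \right)}}{5 e^{\frac{3}{2}}} + \frac{3 e \sin{\left(3 \right)}}{5}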